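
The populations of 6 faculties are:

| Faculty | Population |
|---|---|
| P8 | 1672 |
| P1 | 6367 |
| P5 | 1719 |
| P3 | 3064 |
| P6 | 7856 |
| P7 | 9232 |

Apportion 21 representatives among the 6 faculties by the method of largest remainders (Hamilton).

P8 1; P1 4; P5 1; P3 2; P6 6; P7 7

Total 29910; standard divisor 29910/21 ≈ 1424.286.
Standard quotas: P8 1.1739, P1 4.4703, P5 1.2069, P3 2.1513, P6 5.5157, P7 6.4818.
Lower quotas: P8 1, P1 4, P5 1, P3 2, P6 5, P7 6 (sum 19, leaving 2 seats).
Remainders in descending order: P6 0.5157, P7 0.4818, P1 0.4703, P5 0.2069, P8 0.1739, P3 0.1513.
The surplus seats go to P6, P7.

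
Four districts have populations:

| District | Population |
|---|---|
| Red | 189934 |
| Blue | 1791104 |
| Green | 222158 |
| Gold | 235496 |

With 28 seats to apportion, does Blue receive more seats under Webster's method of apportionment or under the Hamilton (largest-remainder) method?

Hamilton

Webster: Red 2, Blue 20, Green 3, Gold 3.
Hamilton: Red 2, Blue 21, Green 2, Gold 3.
Blue gets 20 under Webster and 21 under Hamilton.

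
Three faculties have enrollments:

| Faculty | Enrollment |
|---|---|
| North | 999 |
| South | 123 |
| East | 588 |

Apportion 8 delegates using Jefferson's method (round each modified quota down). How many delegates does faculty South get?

Standard divisor 1710/8 ≈ 213.75; standard quotas: North 4.674, South 0.575, East 2.751.
Rounding down gives 4, 0, 2 = 6 seats, so the divisor must be adjusted.
With modified divisor 180: modified quotas North 5.550, South 0.683, East 3.267.
Rounding down: North 5, South 0, East 3 (total 8).
South receives 0.

0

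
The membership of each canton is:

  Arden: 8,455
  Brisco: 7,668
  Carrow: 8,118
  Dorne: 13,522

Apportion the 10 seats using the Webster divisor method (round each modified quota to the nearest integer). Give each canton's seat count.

Arden 2, Brisco 2, Carrow 2, Dorne 4

Standard divisor 37763/10 ≈ 3776.3; standard quotas: Arden 2.239, Brisco 2.031, Carrow 2.150, Dorne 3.581.
Rounding to the nearest integer gives Arden 2, Brisco 2, Carrow 2, Dorne 4 — total 10, matching the house size, so no adjustment is needed.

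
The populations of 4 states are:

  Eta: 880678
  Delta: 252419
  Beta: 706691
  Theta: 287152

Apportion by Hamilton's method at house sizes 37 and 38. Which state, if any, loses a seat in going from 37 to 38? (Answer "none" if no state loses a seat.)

At 37 seats: Eta 15, Delta 5, Beta 12, Theta 5.
At 38 seats: Eta 16, Delta 4, Beta 13, Theta 5.
Delta drops from 5 to 4.

Delta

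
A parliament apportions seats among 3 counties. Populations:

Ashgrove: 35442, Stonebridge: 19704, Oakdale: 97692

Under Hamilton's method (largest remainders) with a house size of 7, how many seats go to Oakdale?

Standard divisor: 152838 ÷ 7 = 21834.
Standard quotas: Ashgrove 1.6232, Stonebridge 0.9024, Oakdale 4.4743.
Lower quotas: Ashgrove 1, Stonebridge 0, Oakdale 4 (sum 5, leaving 2 seats).
Remainders in descending order: Stonebridge 0.9024, Ashgrove 0.6232, Oakdale 0.4743.
The surplus seats go to Stonebridge, Ashgrove.
Oakdale receives 4.

4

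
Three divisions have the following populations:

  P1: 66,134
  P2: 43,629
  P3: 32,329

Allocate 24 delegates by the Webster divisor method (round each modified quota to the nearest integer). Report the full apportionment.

P1 11; P2 7; P3 6

Standard divisor 142092/24 ≈ 5920.5; standard quotas: P1 11.170, P2 7.369, P3 5.461.
Rounding to the nearest integer gives 11, 7, 5 = 23 seats, so the divisor must be adjusted.
With modified divisor 5850: modified quotas P1 11.305, P2 7.458, P3 5.526.
Rounding to the nearest integer: P1 11, P2 7, P3 6 (total 24).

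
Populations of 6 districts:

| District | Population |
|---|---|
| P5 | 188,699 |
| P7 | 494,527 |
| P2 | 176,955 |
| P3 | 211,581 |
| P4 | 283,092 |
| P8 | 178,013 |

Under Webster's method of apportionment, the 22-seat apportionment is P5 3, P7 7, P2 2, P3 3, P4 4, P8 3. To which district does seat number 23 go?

P2

Priority for the next seat is population ÷ (current seats + 0.5).
Priorities: P5 53914.000, P7 65936.933, P2 70782.000, P3 60451.714, P4 62909.333, P8 50860.857.
Highest priority: P2.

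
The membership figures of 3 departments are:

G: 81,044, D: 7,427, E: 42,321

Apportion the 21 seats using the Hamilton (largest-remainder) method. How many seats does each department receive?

Total 130792; standard divisor 130792/21 ≈ 6228.19.
Standard quotas: G 13.0124, D 1.1925, E 6.7951.
Lower quotas: G 13, D 1, E 6 (sum 20, leaving 1 seat).
Remainders in descending order: E 0.7951, D 0.1925, G 0.0124.
The surplus seat goes to E.

G=13, D=1, E=7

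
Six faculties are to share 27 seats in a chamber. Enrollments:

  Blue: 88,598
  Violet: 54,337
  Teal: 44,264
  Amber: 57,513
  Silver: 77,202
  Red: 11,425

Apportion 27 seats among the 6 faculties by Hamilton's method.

Blue 7; Violet 4; Teal 4; Amber 5; Silver 6; Red 1

Standard divisor: 333339 ÷ 27 ≈ 12345.889.
Standard quotas: Blue 7.1763, Violet 4.4012, Teal 3.5853, Amber 4.6585, Silver 6.2533, Red 0.9254.
Lower quotas: Blue 7, Violet 4, Teal 3, Amber 4, Silver 6, Red 0 (sum 24, leaving 3 seats).
Remainders in descending order: Red 0.9254, Amber 0.6585, Teal 0.5853, Violet 0.4012, Silver 0.2533, Blue 0.1763.
The surplus seats go to Red, Amber, Teal.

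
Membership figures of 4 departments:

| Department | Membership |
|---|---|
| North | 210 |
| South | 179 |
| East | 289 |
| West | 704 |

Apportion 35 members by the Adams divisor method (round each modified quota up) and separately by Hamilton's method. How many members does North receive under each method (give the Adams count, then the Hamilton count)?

6 and 5

Adams: North 6, South 5, East 7, West 17.
Hamilton: North 5, South 5, East 7, West 18.
North gets 6 under Adams and 5 under Hamilton.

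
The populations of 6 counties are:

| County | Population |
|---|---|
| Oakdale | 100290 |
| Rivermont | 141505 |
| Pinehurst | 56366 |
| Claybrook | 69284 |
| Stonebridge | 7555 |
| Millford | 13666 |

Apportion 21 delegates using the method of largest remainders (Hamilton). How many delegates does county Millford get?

1

Total 388666; standard divisor 388666/21 ≈ 18507.905.
Standard quotas: Oakdale 5.4188, Rivermont 7.6457, Pinehurst 3.0455, Claybrook 3.7435, Stonebridge 0.4082, Millford 0.7384.
Lower quotas: Oakdale 5, Rivermont 7, Pinehurst 3, Claybrook 3, Stonebridge 0, Millford 0 (sum 18, leaving 3 seats).
Remainders in descending order: Claybrook 0.7435, Millford 0.7384, Rivermont 0.6457, Oakdale 0.4188, Stonebridge 0.4082, Pinehurst 0.0455.
The surplus seats go to Claybrook, Millford, Rivermont.
Millford receives 1.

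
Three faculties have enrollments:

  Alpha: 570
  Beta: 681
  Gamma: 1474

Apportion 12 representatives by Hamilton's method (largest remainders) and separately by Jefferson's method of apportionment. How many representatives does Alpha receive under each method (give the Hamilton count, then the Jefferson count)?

3 and 2

Hamilton: Alpha 3, Beta 3, Gamma 6.
Jefferson: Alpha 2, Beta 3, Gamma 7.
Alpha gets 3 under Hamilton and 2 under Jefferson.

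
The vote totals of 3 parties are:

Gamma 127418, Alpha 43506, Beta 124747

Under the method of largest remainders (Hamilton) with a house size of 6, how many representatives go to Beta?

2

Total 295671; standard divisor 295671/6 ≈ 49278.5.
Standard quotas: Gamma 2.5857, Alpha 0.8829, Beta 2.5315.
Lower quotas: Gamma 2, Alpha 0, Beta 2 (sum 4, leaving 2 seats).
Remainders in descending order: Alpha 0.8829, Gamma 0.5857, Beta 0.5315.
The surplus seats go to Alpha, Gamma.
Beta receives 2.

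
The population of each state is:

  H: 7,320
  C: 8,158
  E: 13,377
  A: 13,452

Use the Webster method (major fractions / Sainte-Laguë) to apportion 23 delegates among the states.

Standard divisor 42307/23 ≈ 1839.435; standard quotas: H 3.979, C 4.435, E 7.272, A 7.313.
Rounding to the nearest integer gives 4, 4, 7, 7 = 22 seats, so the divisor must be adjusted.
With modified divisor 1800: modified quotas H 4.067, C 4.532, E 7.432, A 7.473.
Rounding to the nearest integer: H 4, C 5, E 7, A 7 (total 23).

H=4; C=5; E=7; A=7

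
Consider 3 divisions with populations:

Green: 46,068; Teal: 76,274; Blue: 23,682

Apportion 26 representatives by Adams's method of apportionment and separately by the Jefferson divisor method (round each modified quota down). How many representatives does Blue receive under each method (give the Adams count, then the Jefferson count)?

Adams: Green 8, Teal 13, Blue 5.
Jefferson: Green 8, Teal 14, Blue 4.
Blue gets 5 under Adams and 4 under Jefferson.

5 and 4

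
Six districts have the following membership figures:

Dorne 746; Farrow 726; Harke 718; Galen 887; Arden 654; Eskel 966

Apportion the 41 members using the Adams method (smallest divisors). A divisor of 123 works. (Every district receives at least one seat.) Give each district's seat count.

Dorne: 7, Farrow: 6, Harke: 6, Galen: 8, Arden: 6, Eskel: 8

With modified divisor 123: modified quotas Dorne 6.065, Farrow 5.902, Harke 5.837, Galen 7.211, Arden 5.317, Eskel 7.854.
Rounding up: Dorne 7, Farrow 6, Harke 6, Galen 8, Arden 6, Eskel 8 (total 41).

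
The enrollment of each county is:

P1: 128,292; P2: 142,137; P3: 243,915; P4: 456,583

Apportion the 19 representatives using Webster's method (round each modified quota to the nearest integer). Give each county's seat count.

P1=2; P2=3; P3=5; P4=9

Standard divisor 970927/19 ≈ 51101.421; standard quotas: P1 2.511, P2 2.781, P3 4.773, P4 8.935.
Rounding to the nearest integer gives 3, 3, 5, 9 = 20 seats, so the divisor must be adjusted.
With modified divisor 52500: modified quotas P1 2.444, P2 2.707, P3 4.646, P4 8.697.
Rounding to the nearest integer: P1 2, P2 3, P3 5, P4 9 (total 19).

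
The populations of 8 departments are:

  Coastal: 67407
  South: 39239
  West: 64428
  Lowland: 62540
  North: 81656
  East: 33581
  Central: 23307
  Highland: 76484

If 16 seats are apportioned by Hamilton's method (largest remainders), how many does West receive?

The standard divisor is 448642/16 ≈ 28040.125.
Standard quotas: Coastal 2.4039, South 1.3994, West 2.2977, Lowland 2.2304, North 2.9121, East 1.1976, Central 0.8312, Highland 2.7277.
Lower quotas: Coastal 2, South 1, West 2, Lowland 2, North 2, East 1, Central 0, Highland 2 (sum 12, leaving 4 seats).
Remainders in descending order: North 0.9121, Central 0.8312, Highland 0.7277, Coastal 0.4039, South 0.3994, West 0.2977, Lowland 0.2304, East 0.1976.
Largest remainders: North, Central, Highland, Coastal receive the extra seats.
West receives 2.

2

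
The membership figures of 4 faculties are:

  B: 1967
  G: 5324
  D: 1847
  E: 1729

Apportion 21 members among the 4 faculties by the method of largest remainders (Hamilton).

B 4, G 10, D 4, E 3

The standard divisor is 10867/21 ≈ 517.476.
Standard quotas: B 3.8011, G 10.2884, D 3.5692, E 3.3412.
Lower quotas: B 3, G 10, D 3, E 3 (sum 19, leaving 2 seats).
Remainders in descending order: B 0.8011, D 0.5692, E 0.3412, G 0.2884.
Largest remainders: B, D receive the extra seats.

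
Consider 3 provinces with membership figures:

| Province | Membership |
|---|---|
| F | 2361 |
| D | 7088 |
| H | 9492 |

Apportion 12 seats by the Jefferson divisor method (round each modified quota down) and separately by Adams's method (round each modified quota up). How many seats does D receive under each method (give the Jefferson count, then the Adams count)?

5 and 4

Jefferson: F 1, D 5, H 6.
Adams: F 2, D 4, H 6.
D gets 5 under Jefferson and 4 under Adams.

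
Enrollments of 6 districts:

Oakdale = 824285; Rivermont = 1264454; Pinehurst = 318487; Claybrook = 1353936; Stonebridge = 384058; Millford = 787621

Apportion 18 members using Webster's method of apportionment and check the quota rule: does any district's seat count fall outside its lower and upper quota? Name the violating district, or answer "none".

none

Standard quotas: Oakdale 3.008, Rivermont 4.614, Pinehurst 1.162, Claybrook 4.941, Stonebridge 1.401, Millford 2.874.
Webster allocation: Oakdale 3, Rivermont 5, Pinehurst 1, Claybrook 5, Stonebridge 1, Millford 3.
Every allocation lies between the lower and upper quota.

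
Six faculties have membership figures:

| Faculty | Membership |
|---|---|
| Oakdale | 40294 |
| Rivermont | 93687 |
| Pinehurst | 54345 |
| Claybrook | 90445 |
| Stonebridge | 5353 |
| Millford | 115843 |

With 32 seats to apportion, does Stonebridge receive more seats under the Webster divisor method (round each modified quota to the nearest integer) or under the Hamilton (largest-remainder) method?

Webster: Oakdale 3, Rivermont 8, Pinehurst 4, Claybrook 7, Stonebridge 0, Millford 10.
Hamilton: Oakdale 3, Rivermont 8, Pinehurst 4, Claybrook 7, Stonebridge 1, Millford 9.
Stonebridge gets 0 under Webster and 1 under Hamilton.

Hamilton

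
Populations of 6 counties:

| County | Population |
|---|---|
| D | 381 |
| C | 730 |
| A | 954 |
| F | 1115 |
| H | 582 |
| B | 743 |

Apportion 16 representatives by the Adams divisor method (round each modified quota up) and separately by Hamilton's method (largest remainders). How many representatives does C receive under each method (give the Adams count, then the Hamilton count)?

2 and 3

Adams: D 2, C 2, A 3, F 4, H 2, B 3.
Hamilton: D 1, C 3, A 3, F 4, H 2, B 3.
C gets 2 under Adams and 3 under Hamilton.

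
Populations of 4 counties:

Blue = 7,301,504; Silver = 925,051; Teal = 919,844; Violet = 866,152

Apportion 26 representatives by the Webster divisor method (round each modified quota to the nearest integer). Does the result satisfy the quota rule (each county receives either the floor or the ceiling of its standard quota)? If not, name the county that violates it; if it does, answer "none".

Standard quotas: Blue 18.960, Silver 2.402, Teal 2.389, Violet 2.249.
Webster allocation: Blue 20, Silver 2, Teal 2, Violet 2.
Blue has quota 18.960 (lower 18, upper 19) but receives 20 — outside the quota interval.

Blue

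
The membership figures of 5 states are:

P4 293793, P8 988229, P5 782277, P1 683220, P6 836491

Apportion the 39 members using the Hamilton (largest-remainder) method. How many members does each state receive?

Total 3584010; standard divisor 3584010/39 ≈ 91897.692.
Standard quotas: P4 3.1970, P8 10.7536, P5 8.5125, P1 7.4346, P6 9.1024.
Lower quotas: P4 3, P8 10, P5 8, P1 7, P6 9 (sum 37, leaving 2 seats).
Remainders in descending order: P8 0.7536, P5 0.5125, P1 0.4346, P4 0.1970, P6 0.1024.
The surplus seats go to P8, P5.

P4 3, P8 11, P5 9, P1 7, P6 9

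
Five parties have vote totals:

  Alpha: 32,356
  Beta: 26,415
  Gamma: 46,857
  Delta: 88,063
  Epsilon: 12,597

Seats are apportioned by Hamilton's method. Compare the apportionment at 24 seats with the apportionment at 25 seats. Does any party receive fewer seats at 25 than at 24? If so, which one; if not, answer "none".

At 24 seats: Alpha 4, Beta 3, Gamma 5, Delta 10, Epsilon 2.
At 25 seats: Alpha 4, Beta 3, Gamma 6, Delta 11, Epsilon 1.
Epsilon drops from 2 to 1.

Epsilon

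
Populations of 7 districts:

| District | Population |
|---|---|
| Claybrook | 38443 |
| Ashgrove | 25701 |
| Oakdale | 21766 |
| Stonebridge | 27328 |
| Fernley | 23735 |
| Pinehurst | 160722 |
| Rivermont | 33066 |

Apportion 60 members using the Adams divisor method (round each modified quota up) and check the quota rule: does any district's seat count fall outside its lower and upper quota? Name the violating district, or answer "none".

Pinehurst

Standard quotas: Claybrook 6.974, Ashgrove 4.662, Oakdale 3.948, Stonebridge 4.957, Fernley 4.306, Pinehurst 29.155, Rivermont 5.998.
Adams allocation: Claybrook 7, Ashgrove 5, Oakdale 4, Stonebridge 5, Fernley 5, Pinehurst 28, Rivermont 6.
Pinehurst has quota 29.155 (lower 29, upper 30) but receives 28 — outside the quota interval.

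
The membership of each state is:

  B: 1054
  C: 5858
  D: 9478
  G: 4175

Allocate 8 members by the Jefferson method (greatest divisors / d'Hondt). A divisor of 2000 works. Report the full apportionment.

B=0; C=2; D=4; G=2

With modified divisor 2000: modified quotas B 0.527, C 2.929, D 4.739, G 2.087.
Rounding down: B 0, C 2, D 4, G 2 (total 8).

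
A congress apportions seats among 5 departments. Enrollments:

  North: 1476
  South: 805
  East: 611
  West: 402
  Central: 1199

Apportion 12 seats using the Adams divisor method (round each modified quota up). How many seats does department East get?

Standard divisor 4493/12 ≈ 374.417; standard quotas: North 3.942, South 2.150, East 1.632, West 1.074, Central 3.202.
Rounding up gives 4, 3, 2, 2, 4 = 15 seats, so the divisor must be adjusted.
With modified divisor 450: modified quotas North 3.280, South 1.789, East 1.358, West 0.893, Central 2.664.
Rounding up: North 4, South 2, East 2, West 1, Central 3 (total 12).
East receives 2.

2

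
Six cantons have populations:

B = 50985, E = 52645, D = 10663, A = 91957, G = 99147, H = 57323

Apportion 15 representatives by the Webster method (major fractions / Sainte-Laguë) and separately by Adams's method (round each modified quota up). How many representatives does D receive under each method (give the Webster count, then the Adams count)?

Webster: B 2, E 2, D 0, A 4, G 4, H 3.
Adams: B 2, E 2, D 1, A 4, G 4, H 2.
D gets 0 under Webster and 1 under Adams.

0 and 1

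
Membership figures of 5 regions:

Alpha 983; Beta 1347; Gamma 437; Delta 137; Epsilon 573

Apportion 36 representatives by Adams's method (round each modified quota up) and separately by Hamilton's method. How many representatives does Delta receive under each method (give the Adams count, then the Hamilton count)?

2 and 1

Adams: Alpha 10, Beta 13, Gamma 5, Delta 2, Epsilon 6.
Hamilton: Alpha 10, Beta 14, Gamma 5, Delta 1, Epsilon 6.
Delta gets 2 under Adams and 1 under Hamilton.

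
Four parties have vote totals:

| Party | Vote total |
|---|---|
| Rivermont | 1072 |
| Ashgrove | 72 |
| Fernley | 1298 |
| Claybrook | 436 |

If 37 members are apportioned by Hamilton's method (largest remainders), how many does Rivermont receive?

Standard divisor: 2878 ÷ 37 ≈ 77.784.
Standard quotas: Rivermont 13.782, Ashgrove 0.926, Fernley 16.687, Claybrook 5.605.
Lower quotas: Rivermont 13, Ashgrove 0, Fernley 16, Claybrook 5 (sum 34, leaving 3 seats).
Remainders in descending order: Ashgrove 0.926, Rivermont 0.782, Fernley 0.687, Claybrook 0.605.
The surplus seats go to Ashgrove, Rivermont, Fernley.
Rivermont receives 14.

14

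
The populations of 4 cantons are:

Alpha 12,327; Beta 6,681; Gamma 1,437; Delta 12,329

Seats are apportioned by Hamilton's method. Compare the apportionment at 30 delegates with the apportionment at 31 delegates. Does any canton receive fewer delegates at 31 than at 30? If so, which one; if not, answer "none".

At 30 seats: Alpha 11, Beta 6, Gamma 2, Delta 11.
At 31 seats: Alpha 12, Beta 6, Gamma 1, Delta 12.
Gamma drops from 2 to 1.

Gamma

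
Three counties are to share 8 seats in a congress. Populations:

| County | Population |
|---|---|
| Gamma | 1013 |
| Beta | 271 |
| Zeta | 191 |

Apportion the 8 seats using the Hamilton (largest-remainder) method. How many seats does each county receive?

Gamma: 6; Beta: 1; Zeta: 1

Total 1475; standard divisor 1475/8 ≈ 184.375.
Standard quotas: Gamma 5.494, Beta 1.470, Zeta 1.036.
Lower quotas: Gamma 5, Beta 1, Zeta 1 (sum 7, leaving 1 seat).
Remainders in descending order: Gamma 0.494, Beta 0.470, Zeta 0.036.
The surplus seat goes to Gamma.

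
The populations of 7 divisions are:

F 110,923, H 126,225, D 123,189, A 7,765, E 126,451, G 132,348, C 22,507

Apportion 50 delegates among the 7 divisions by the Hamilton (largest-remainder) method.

Total 649408; standard divisor 649408/50 ≈ 12988.16.
Standard quotas: F 8.5403, H 9.7185, D 9.4847, A 0.5979, E 9.7359, G 10.1899, C 1.7329.
Lower quotas: F 8, H 9, D 9, A 0, E 9, G 10, C 1 (sum 46, leaving 4 seats).
Remainders in descending order: E 0.7359, C 0.7329, H 0.7185, A 0.5979, F 0.5403, D 0.4847, G 0.1899.
Largest remainders: E, C, H, A receive the extra seats.

F 8; H 10; D 9; A 1; E 10; G 10; C 2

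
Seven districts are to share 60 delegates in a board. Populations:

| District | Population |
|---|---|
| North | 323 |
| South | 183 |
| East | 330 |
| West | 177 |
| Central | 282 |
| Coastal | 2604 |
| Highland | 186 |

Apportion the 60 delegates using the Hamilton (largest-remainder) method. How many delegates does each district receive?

Standard divisor: 4085 ÷ 60 ≈ 68.083.
Standard quotas: North 4.744, South 2.688, East 4.847, West 2.600, Central 4.142, Coastal 38.247, Highland 2.732.
Lower quotas: North 4, South 2, East 4, West 2, Central 4, Coastal 38, Highland 2 (sum 56, leaving 4 seats).
Remainders in descending order: East 0.847, North 0.744, Highland 0.732, South 0.688, West 0.600, Coastal 0.247, Central 0.142.
Largest remainders: East, North, Highland, South receive the extra seats.

North=5, South=3, East=5, West=2, Central=4, Coastal=38, Highland=3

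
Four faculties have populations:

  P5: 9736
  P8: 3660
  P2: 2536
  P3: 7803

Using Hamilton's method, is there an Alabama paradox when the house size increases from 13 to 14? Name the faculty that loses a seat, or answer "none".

At 13 seats: P5 5, P8 2, P2 2, P3 4.
At 14 seats: P5 6, P8 2, P2 1, P3 5.
P2 drops from 2 to 1.

P2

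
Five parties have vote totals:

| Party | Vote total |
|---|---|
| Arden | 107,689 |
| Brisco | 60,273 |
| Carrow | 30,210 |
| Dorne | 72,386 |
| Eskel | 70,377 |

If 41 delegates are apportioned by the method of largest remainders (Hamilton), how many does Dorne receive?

9

Standard divisor: 340935 ÷ 41 ≈ 8315.488.
Standard quotas: Arden 12.9504, Brisco 7.2483, Carrow 3.6330, Dorne 8.7050, Eskel 8.4634.
Lower quotas: Arden 12, Brisco 7, Carrow 3, Dorne 8, Eskel 8 (sum 38, leaving 3 seats).
Remainders in descending order: Arden 0.9504, Dorne 0.7050, Carrow 0.6330, Eskel 0.4634, Brisco 0.2483.
Largest remainders: Arden, Dorne, Carrow receive the extra seats.
Dorne receives 9.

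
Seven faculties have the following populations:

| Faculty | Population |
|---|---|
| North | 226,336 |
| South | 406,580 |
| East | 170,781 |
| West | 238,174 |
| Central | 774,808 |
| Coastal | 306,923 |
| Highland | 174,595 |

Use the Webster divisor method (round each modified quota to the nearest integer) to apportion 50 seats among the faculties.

North 5, South 9, East 4, West 5, Central 16, Coastal 7, Highland 4

Standard divisor 2298197/50 ≈ 45963.94; standard quotas: North 4.924, South 8.846, East 3.716, West 5.182, Central 16.857, Coastal 6.677, Highland 3.799.
Rounding to the nearest integer gives 5, 9, 4, 5, 17, 7, 4 = 51 seats, so the divisor must be adjusted.
With modified divisor 47036.3: modified quotas North 4.812, South 8.644, East 3.631, West 5.064, Central 16.473, Coastal 6.525, Highland 3.712.
Rounding to the nearest integer: North 5, South 9, East 4, West 5, Central 16, Coastal 7, Highland 4 (total 50).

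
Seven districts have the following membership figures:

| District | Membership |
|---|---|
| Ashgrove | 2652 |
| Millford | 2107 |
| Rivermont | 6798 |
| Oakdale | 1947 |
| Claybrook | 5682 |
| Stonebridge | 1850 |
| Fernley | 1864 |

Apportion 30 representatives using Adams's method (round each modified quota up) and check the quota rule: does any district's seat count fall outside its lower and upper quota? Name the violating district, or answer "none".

Standard quotas: Ashgrove 3.474, Millford 2.760, Rivermont 8.906, Oakdale 2.551, Claybrook 7.444, Stonebridge 2.424, Fernley 2.442.
Adams allocation: Ashgrove 3, Millford 3, Rivermont 8, Oakdale 3, Claybrook 7, Stonebridge 3, Fernley 3.
Every allocation lies between the lower and upper quota.

none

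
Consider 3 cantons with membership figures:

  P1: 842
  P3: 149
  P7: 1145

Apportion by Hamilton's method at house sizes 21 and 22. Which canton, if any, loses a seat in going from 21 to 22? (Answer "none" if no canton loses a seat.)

P3

At 21 seats: P1 8, P3 2, P7 11.
At 22 seats: P1 9, P3 1, P7 12.
P3 drops from 2 to 1.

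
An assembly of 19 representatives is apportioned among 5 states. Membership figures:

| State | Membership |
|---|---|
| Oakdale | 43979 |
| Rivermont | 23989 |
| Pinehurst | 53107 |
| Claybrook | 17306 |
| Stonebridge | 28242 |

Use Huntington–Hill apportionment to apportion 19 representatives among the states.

Oakdale 5; Rivermont 3; Pinehurst 6; Claybrook 2; Stonebridge 3

With divisor 8945: modified quotas Oakdale 4.917, Rivermont 2.682, Pinehurst 5.937, Claybrook 1.935, Stonebridge 3.157.
Geometric-mean thresholds: Oakdale √(4·5)=4.472, Rivermont √(2·3)=2.449, Pinehurst √(5·6)=5.477, Claybrook √(1·2)=1.414, Stonebridge √(3·4)=3.464.
Each quota rounded against its threshold gives Oakdale 5, Rivermont 3, Pinehurst 6, Claybrook 2, Stonebridge 3 (total 19).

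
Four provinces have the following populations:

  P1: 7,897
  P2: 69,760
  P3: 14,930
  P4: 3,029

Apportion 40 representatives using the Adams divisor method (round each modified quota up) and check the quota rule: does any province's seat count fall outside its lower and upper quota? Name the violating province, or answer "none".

P2

Standard quotas: P1 3.304, P2 29.183, P3 6.246, P4 1.267.
Adams allocation: P1 4, P2 28, P3 6, P4 2.
P2 has quota 29.183 (lower 29, upper 30) but receives 28 — outside the quota interval.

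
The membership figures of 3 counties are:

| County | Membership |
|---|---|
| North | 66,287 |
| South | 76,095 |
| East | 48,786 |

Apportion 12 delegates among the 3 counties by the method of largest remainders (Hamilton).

North: 4, South: 5, East: 3

Total 191168; standard divisor 191168/12 ≈ 15930.667.
Standard quotas: North 4.1610, South 4.7766, East 3.0624.
Lower quotas: North 4, South 4, East 3 (sum 11, leaving 1 seat).
Remainders in descending order: South 0.7766, North 0.1610, East 0.0624.
Largest remainder: South receives the extra seat.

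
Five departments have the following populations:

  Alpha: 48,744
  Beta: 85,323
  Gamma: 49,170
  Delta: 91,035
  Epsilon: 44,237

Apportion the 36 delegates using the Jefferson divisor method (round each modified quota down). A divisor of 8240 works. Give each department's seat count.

With modified divisor 8240: modified quotas Alpha 5.916, Beta 10.355, Gamma 5.967, Delta 11.048, Epsilon 5.369.
Rounding down: Alpha 5, Beta 10, Gamma 5, Delta 11, Epsilon 5 (total 36).

Alpha: 5, Beta: 10, Gamma: 5, Delta: 11, Epsilon: 5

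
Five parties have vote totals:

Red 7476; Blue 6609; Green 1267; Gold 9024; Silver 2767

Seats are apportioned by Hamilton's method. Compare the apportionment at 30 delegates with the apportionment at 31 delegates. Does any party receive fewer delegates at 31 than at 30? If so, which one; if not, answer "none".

At 30 seats: Red 8, Blue 7, Green 2, Gold 10, Silver 3.
At 31 seats: Red 9, Blue 8, Green 1, Gold 10, Silver 3.
Green drops from 2 to 1.

Green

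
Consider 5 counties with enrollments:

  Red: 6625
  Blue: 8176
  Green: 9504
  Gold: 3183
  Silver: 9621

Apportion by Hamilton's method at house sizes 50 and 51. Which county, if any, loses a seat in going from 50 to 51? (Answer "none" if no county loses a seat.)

none

At 50 seats: Red 9, Blue 11, Green 13, Gold 4, Silver 13.
At 51 seats: Red 9, Blue 11, Green 13, Gold 5, Silver 13.
No county's allocation decreased.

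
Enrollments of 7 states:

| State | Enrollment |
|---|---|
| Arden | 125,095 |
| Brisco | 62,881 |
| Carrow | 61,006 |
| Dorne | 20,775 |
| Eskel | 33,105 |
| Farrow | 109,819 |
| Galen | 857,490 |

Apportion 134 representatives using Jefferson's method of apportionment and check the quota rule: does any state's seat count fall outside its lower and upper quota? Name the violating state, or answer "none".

Standard quotas: Arden 13.197, Brisco 6.634, Carrow 6.436, Dorne 2.192, Eskel 3.492, Farrow 11.586, Galen 90.463.
Jefferson allocation: Arden 13, Brisco 6, Carrow 6, Dorne 2, Eskel 3, Farrow 11, Galen 93.
Galen has quota 90.463 (lower 90, upper 91) but receives 93 — outside the quota interval.

Galen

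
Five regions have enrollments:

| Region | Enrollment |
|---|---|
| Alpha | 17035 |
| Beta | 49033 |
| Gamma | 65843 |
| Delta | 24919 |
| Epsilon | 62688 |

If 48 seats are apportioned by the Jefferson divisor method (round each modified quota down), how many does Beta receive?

11

Standard divisor 219518/48 ≈ 4573.292; standard quotas: Alpha 3.725, Beta 10.722, Gamma 14.397, Delta 5.449, Epsilon 13.707.
Rounding down gives 3, 10, 14, 5, 13 = 45 seats, so the divisor must be adjusted.
With modified divisor 4300: modified quotas Alpha 3.962, Beta 11.403, Gamma 15.312, Delta 5.795, Epsilon 14.579.
Rounding down: Alpha 3, Beta 11, Gamma 15, Delta 5, Epsilon 14 (total 48).
Beta receives 11.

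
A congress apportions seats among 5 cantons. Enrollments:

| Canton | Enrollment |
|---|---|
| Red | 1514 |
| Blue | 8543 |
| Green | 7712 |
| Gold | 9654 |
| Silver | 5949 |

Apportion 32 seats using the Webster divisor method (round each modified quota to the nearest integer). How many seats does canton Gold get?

Standard divisor 33372/32 ≈ 1042.875; standard quotas: Red 1.452, Blue 8.192, Green 7.395, Gold 9.257, Silver 5.704.
Rounding to the nearest integer gives 1, 8, 7, 9, 6 = 31 seats, so the divisor must be adjusted.
With modified divisor 1024.65: modified quotas Red 1.478, Blue 8.337, Green 7.526, Gold 9.422, Silver 5.806.
Rounding to the nearest integer: Red 1, Blue 8, Green 8, Gold 9, Silver 6 (total 32).
Gold receives 9.

9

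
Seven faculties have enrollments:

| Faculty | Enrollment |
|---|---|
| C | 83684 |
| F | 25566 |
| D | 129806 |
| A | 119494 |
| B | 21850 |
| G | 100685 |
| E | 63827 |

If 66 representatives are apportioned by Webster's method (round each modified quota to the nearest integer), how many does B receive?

3

Standard divisor 544912/66 ≈ 8256.242; standard quotas: C 10.136, F 3.097, D 15.722, A 14.473, B 2.646, G 12.195, E 7.731.
Rounding to the nearest integer gives C 10, F 3, D 16, A 14, B 3, G 12, E 8 — total 66, matching the house size, so no adjustment is needed.
B receives 3.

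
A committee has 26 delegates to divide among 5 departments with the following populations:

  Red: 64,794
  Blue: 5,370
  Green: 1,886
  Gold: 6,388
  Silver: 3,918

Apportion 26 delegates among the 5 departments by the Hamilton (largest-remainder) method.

Total 82356; standard divisor 82356/26 ≈ 3167.538.
Standard quotas: Red 20.4556, Blue 1.6953, Green 0.5954, Gold 2.0167, Silver 1.2369.
Lower quotas: Red 20, Blue 1, Green 0, Gold 2, Silver 1 (sum 24, leaving 2 seats).
Remainders in descending order: Blue 0.6953, Green 0.5954, Red 0.4556, Silver 0.2369, Gold 0.0167.
The surplus seats go to Blue, Green.

Red 20, Blue 2, Green 1, Gold 2, Silver 1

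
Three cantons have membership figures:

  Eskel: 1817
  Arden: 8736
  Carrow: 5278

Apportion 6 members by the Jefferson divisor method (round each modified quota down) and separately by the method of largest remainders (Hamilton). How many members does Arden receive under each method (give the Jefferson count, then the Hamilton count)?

Jefferson: Eskel 0, Arden 4, Carrow 2.
Hamilton: Eskel 1, Arden 3, Carrow 2.
Arden gets 4 under Jefferson and 3 under Hamilton.

4 and 3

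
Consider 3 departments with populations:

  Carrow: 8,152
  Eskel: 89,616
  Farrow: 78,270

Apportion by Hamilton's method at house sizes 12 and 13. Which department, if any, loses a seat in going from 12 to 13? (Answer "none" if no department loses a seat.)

At 12 seats: Carrow 1, Eskel 6, Farrow 5.
At 13 seats: Carrow 0, Eskel 7, Farrow 6.
Carrow drops from 1 to 0.

Carrow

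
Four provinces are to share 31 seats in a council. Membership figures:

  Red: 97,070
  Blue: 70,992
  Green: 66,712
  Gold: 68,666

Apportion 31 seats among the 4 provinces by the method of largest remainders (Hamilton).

Standard divisor: 303440 ÷ 31 ≈ 9788.387.
Standard quotas: Red 9.9169, Blue 7.2527, Green 6.8154, Gold 7.0150.
Lower quotas: Red 9, Blue 7, Green 6, Gold 7 (sum 29, leaving 2 seats).
Remainders in descending order: Red 0.9169, Green 0.8154, Blue 0.2527, Gold 0.0150.
Largest remainders: Red, Green receive the extra seats.

Red 10; Blue 7; Green 7; Gold 7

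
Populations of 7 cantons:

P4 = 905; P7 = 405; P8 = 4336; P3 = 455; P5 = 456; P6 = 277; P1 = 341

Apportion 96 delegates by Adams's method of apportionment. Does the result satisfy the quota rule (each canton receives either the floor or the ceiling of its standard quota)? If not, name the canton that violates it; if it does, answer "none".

P8

Standard quotas: P4 12.109, P7 5.419, P8 58.015, P3 6.088, P5 6.101, P6 3.706, P1 4.563.
Adams allocation: P4 12, P7 6, P8 57, P3 6, P5 6, P6 4, P1 5.
P8 has quota 58.015 (lower 58, upper 59) but receives 57 — outside the quota interval.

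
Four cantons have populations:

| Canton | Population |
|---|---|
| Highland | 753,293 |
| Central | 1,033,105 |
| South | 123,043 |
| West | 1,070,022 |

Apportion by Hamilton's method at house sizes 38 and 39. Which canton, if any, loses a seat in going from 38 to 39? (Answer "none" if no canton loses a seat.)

none

At 38 seats: Highland 10, Central 13, South 1, West 14.
At 39 seats: Highland 10, Central 13, South 2, West 14.
No canton's allocation decreased.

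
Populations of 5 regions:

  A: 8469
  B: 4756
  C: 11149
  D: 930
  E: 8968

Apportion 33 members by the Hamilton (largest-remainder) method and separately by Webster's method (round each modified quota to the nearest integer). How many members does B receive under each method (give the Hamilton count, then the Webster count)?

4 and 5

Hamilton: A 8, B 4, C 11, D 1, E 9.
Webster: A 8, B 5, C 11, D 1, E 8.
B gets 4 under Hamilton and 5 under Webster.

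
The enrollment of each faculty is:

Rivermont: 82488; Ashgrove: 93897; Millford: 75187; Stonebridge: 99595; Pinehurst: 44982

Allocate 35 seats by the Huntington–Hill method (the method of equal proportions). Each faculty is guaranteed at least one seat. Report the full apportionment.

With divisor 11334: modified quotas Rivermont 7.278, Ashgrove 8.285, Millford 6.634, Stonebridge 8.787, Pinehurst 3.969.
Geometric-mean thresholds: Rivermont √(7·8)=7.483, Ashgrove √(8·9)=8.485, Millford √(6·7)=6.481, Stonebridge √(8·9)=8.485, Pinehurst √(3·4)=3.464.
Each quota rounded against its threshold gives Rivermont 7, Ashgrove 8, Millford 7, Stonebridge 9, Pinehurst 4 (total 35).

Rivermont 7, Ashgrove 8, Millford 7, Stonebridge 9, Pinehurst 4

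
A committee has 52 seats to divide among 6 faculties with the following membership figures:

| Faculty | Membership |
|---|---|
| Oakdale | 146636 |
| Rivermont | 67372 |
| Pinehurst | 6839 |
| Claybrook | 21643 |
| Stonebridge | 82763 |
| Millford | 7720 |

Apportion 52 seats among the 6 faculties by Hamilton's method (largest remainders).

Oakdale 23, Rivermont 11, Pinehurst 1, Claybrook 3, Stonebridge 13, Millford 1

The standard divisor is 332973/52 ≈ 6403.327.
Standard quotas: Oakdale 22.9000, Rivermont 10.5214, Pinehurst 1.0680, Claybrook 3.3800, Stonebridge 12.9250, Millford 1.2056.
Lower quotas: Oakdale 22, Rivermont 10, Pinehurst 1, Claybrook 3, Stonebridge 12, Millford 1 (sum 49, leaving 3 seats).
Remainders in descending order: Stonebridge 0.9250, Oakdale 0.9000, Rivermont 0.5214, Claybrook 0.3800, Millford 0.2056, Pinehurst 0.0680.
Largest remainders: Stonebridge, Oakdale, Rivermont receive the extra seats.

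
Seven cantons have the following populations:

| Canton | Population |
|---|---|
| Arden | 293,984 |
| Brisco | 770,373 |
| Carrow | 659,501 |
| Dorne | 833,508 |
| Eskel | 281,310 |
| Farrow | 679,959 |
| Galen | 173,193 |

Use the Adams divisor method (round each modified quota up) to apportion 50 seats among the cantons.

Standard divisor 3691828/50 ≈ 73836.56; standard quotas: Arden 3.982, Brisco 10.433, Carrow 8.932, Dorne 11.289, Eskel 3.810, Farrow 9.209, Galen 2.346.
Rounding up gives 4, 11, 9, 12, 4, 10, 3 = 53 seats, so the divisor must be adjusted.
With modified divisor 79700: modified quotas Arden 3.689, Brisco 9.666, Carrow 8.275, Dorne 10.458, Eskel 3.530, Farrow 8.531, Galen 2.173.
Rounding up: Arden 4, Brisco 10, Carrow 9, Dorne 11, Eskel 4, Farrow 9, Galen 3 (total 50).

Arden 4; Brisco 10; Carrow 9; Dorne 11; Eskel 4; Farrow 9; Galen 3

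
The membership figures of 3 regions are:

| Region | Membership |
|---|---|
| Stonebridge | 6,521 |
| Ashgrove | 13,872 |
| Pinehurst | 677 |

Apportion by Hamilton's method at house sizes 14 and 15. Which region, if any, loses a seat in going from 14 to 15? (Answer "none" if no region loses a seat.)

At 14 seats: Stonebridge 4, Ashgrove 9, Pinehurst 1.
At 15 seats: Stonebridge 5, Ashgrove 10, Pinehurst 0.
Pinehurst drops from 1 to 0.

Pinehurst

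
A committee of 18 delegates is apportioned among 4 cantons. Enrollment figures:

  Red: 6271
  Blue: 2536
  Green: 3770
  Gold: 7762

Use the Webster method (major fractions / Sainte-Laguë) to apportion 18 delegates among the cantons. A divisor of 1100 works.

Red 6, Blue 2, Green 3, Gold 7

With modified divisor 1100: modified quotas Red 5.701, Blue 2.305, Green 3.427, Gold 7.056.
Rounding to the nearest integer: Red 6, Blue 2, Green 3, Gold 7 (total 18).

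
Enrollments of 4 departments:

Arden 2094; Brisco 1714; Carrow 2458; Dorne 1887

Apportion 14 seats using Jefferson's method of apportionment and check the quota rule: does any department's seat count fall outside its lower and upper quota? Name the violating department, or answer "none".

none

Standard quotas: Arden 3.596, Brisco 2.943, Carrow 4.221, Dorne 3.240.
Jefferson allocation: Arden 4, Brisco 3, Carrow 4, Dorne 3.
Every allocation lies between the lower and upper quota.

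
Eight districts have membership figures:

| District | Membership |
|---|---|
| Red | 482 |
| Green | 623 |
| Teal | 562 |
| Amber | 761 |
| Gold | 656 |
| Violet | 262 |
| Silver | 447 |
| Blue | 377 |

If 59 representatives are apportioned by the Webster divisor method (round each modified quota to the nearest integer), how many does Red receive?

7

Standard divisor 4170/59 ≈ 70.678; standard quotas: Red 6.820, Green 8.815, Teal 7.952, Amber 10.767, Gold 9.282, Violet 3.707, Silver 6.324, Blue 5.334.
Rounding to the nearest integer gives Red 7, Green 9, Teal 8, Amber 11, Gold 9, Violet 4, Silver 6, Blue 5 — total 59, matching the house size, so no adjustment is needed.
Red receives 7.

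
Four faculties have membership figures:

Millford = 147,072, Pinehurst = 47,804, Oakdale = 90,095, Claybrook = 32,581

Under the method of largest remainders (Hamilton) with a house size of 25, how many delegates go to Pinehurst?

4

Total 317552; standard divisor 317552/25 ≈ 12702.08.
Standard quotas: Millford 11.5786, Pinehurst 3.7635, Oakdale 7.0929, Claybrook 2.5650.
Lower quotas: Millford 11, Pinehurst 3, Oakdale 7, Claybrook 2 (sum 23, leaving 2 seats).
Remainders in descending order: Pinehurst 0.7635, Millford 0.5786, Claybrook 0.5650, Oakdale 0.0929.
Largest remainders: Pinehurst, Millford receive the extra seats.
Pinehurst receives 4.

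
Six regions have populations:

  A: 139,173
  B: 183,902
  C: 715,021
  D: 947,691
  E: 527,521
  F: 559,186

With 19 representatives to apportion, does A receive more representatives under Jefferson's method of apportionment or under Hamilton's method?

Hamilton

Jefferson: A 0, B 1, C 5, D 6, E 3, F 4.
Hamilton: A 1, B 1, C 4, D 6, E 3, F 4.
A gets 0 under Jefferson and 1 under Hamilton.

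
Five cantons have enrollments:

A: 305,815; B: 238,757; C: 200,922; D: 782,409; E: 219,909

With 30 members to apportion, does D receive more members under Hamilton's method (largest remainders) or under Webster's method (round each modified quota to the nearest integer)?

Hamilton: A 5, B 4, C 4, D 13, E 4.
Webster: A 5, B 4, C 3, D 14, E 4.
D gets 13 under Hamilton and 14 under Webster.

Webster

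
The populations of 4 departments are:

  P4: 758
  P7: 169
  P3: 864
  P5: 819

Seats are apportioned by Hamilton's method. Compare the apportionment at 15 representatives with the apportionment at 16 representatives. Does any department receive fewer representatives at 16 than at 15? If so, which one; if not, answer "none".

none

At 15 seats: P4 4, P7 1, P3 5, P5 5.
At 16 seats: P4 5, P7 1, P3 5, P5 5.
No department's allocation decreased.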